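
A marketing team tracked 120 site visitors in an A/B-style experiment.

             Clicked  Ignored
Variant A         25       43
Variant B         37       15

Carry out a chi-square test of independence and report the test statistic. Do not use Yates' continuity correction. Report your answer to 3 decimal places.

13.955

Row totals: 68, 52. Column totals: 62, 58. Grand total N = 120.
Expected counts (row total × column total / N):
  Variant A, Clicked: 68×62/120 = 35.1333
  Variant A, Ignored: 68×58/120 = 32.8667
  Variant B, Clicked: 52×62/120 = 26.8667
  Variant B, Ignored: 52×58/120 = 25.1333
Contributions (O − E)²/E:
  (25 − 35.1333)²/35.1333 = 2.9227
  (43 − 32.8667)²/32.8667 = 3.1242
  (37 − 26.8667)²/26.8667 = 3.8220
  (15 − 25.1333)²/25.1333 = 4.0856
χ² = 2.9227 + 3.1242 + 3.8220 + 4.0856 = 13.955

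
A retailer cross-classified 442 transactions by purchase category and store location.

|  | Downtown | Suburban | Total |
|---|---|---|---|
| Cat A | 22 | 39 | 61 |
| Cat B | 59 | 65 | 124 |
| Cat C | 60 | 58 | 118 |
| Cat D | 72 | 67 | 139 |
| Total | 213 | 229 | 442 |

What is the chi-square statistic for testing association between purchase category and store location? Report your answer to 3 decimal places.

Grand total N = 442.
Expected counts (row total × column total / N):
  Cat A, Downtown: 61×213/442 = 29.3959
  Cat A, Suburban: 61×229/442 = 31.6041
  Cat B, Downtown: 124×213/442 = 59.7557
  Cat B, Suburban: 124×229/442 = 64.2443
  Cat C, Downtown: 118×213/442 = 56.8643
  Cat C, Suburban: 118×229/442 = 61.1357
  Cat D, Downtown: 139×213/442 = 66.9842
  Cat D, Suburban: 139×229/442 = 72.0158
Contributions (O − E)²/E:
  (22 − 29.3959)²/29.3959 = 1.8608
  (39 − 31.6041)²/31.6041 = 1.7308
  (59 − 59.7557)²/59.7557 = 0.0096
  (65 − 64.2443)²/64.2443 = 0.0089
  (60 − 56.8643)²/56.8643 = 0.1729
  (58 − 61.1357)²/61.1357 = 0.1608
  (72 − 66.9842)²/66.9842 = 0.3756
  (67 − 72.0158)²/72.0158 = 0.3493
χ² = 1.8608 + 1.7308 + 0.0096 + 0.0089 + 0.1729 + 0.1608 + 0.3756 + 0.3493 = 4.669

4.669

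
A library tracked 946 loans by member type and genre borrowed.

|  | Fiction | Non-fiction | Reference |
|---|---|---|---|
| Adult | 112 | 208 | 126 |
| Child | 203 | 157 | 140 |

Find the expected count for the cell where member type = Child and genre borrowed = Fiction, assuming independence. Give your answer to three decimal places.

166.490

Row total (Child) = 500; column total (Fiction) = 315; grand total N = 946.
Expected count = (row total × column total) / N = 500 × 315 / 946 = 166.490.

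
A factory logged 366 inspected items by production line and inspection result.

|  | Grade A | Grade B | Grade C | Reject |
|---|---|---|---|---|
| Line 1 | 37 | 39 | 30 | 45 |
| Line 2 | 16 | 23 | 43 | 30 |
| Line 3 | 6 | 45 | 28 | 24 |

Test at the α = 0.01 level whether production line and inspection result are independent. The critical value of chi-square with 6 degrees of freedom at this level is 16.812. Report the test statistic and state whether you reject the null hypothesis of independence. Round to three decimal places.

Row totals: 151, 112, 103. Column totals: 59, 107, 101, 99. Grand total N = 366.
Expected counts (row total × column total / N):
  Line 1, Grade A: 151×59/366 = 24.3415
  Line 1, Grade B: 151×107/366 = 44.1448
  Line 1, Grade C: 151×101/366 = 41.6694
  Line 1, Reject: 151×99/366 = 40.8443
  Line 2, Grade A: 112×59/366 = 18.0546
  Line 2, Grade B: 112×107/366 = 32.7432
  Line 2, Grade C: 112×101/366 = 30.9071
  Line 2, Reject: 112×99/366 = 30.2951
  Line 3, Grade A: 103×59/366 = 16.6038
  Line 3, Grade B: 103×107/366 = 30.1120
  Line 3, Grade C: 103×101/366 = 28.4235
  Line 3, Reject: 103×99/366 = 27.8607
Contributions (O − E)²/E:
  (37 − 24.3415)²/24.3415 = 6.5829
  (39 − 44.1448)²/44.1448 = 0.5996
  (30 − 41.6694)²/41.6694 = 3.2680
  (45 − 40.8443)²/40.8443 = 0.4228
  (16 − 18.0546)²/18.0546 = 0.2338
  (23 − 32.7432)²/32.7432 = 2.8992
  (43 − 30.9071)²/30.9071 = 4.7315
  (30 − 30.2951)²/30.2951 = 0.0029
  (6 − 16.6038)²/16.6038 = 6.7720
  (45 − 30.1120)²/30.1120 = 7.3609
  (28 − 28.4235)²/28.4235 = 0.0063
  (24 − 27.8607)²/27.8607 = 0.5350
χ² = 6.5829 + 0.5996 + 3.2680 + 0.4228 + 0.2338 + 2.8992 + 4.7315 + 0.0029 + 6.7720 + 7.3609 + 0.0063 + 0.5350 = 33.415
df = (3−1)(4−1) = 6. Since 33.415 > 16.812, reject the null hypothesis of independence at α = 0.01.

33.415; reject H₀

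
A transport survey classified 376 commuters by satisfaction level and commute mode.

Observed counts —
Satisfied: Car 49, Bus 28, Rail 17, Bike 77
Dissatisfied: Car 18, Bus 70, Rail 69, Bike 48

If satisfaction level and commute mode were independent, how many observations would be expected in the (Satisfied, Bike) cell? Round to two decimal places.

Row total (Satisfied) = 171; column total (Bike) = 125; grand total N = 376.
Expected count = (row total × column total) / N = 171 × 125 / 376 = 56.85.

56.85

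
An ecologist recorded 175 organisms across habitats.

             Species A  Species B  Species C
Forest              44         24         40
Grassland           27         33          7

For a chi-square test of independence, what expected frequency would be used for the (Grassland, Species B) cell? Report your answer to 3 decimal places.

Row total (Grassland) = 67; column total (Species B) = 57; grand total N = 175.
Expected count = (row total × column total) / N = 67 × 57 / 175 = 21.823.

21.823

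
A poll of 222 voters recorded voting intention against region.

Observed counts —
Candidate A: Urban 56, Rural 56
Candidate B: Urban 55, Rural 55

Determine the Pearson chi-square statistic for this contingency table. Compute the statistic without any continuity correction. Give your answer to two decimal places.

0.00

Row totals: 112, 110. Column totals: 111, 111. Grand total N = 222.
Expected counts (row total × column total / N):
  Candidate A, Urban: 112×111/222 = 56.000
  Candidate A, Rural: 112×111/222 = 56.000
  Candidate B, Urban: 110×111/222 = 55.000
  Candidate B, Rural: 110×111/222 = 55.000
Contributions (O − E)²/E:
  (56 − 56.000)²/56.000 = 0.0000
  (56 − 56.000)²/56.000 = 0.0000
  (55 − 55.000)²/55.000 = 0.0000
  (55 − 55.000)²/55.000 = 0.0000
χ² = 0.0000 + 0.0000 + 0.0000 + 0.0000 = 0.00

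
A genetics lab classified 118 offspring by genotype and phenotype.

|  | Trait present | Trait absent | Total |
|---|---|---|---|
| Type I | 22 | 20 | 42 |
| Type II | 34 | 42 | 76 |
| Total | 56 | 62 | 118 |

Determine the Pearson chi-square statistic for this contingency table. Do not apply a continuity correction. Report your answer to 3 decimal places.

0.634

Grand total N = 118.
Expected counts (row total × column total / N):
  Type I, Trait present: 42×56/118 = 19.9322
  Type I, Trait absent: 42×62/118 = 22.0678
  Type II, Trait present: 76×56/118 = 36.0678
  Type II, Trait absent: 76×62/118 = 39.9322
Contributions (O − E)²/E:
  (22 − 19.9322)²/19.9322 = 0.2145
  (20 − 22.0678)²/22.0678 = 0.1938
  (34 − 36.0678)²/36.0678 = 0.1185
  (42 − 39.9322)²/39.9322 = 0.1071
χ² = 0.2145 + 0.1938 + 0.1185 + 0.1071 = 0.634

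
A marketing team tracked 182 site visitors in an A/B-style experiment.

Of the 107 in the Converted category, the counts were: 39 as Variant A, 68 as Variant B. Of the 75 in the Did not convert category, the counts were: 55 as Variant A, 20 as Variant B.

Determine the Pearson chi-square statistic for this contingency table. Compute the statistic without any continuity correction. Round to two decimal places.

24.02

Row totals: 107, 75. Column totals: 94, 88. Grand total N = 182.
Expected counts (row total × column total / N):
  Converted, Variant A: 107×94/182 = 55.264
  Converted, Variant B: 107×88/182 = 51.736
  Did not convert, Variant A: 75×94/182 = 38.736
  Did not convert, Variant B: 75×88/182 = 36.264
Contributions (O − E)²/E:
  (39 − 55.264)²/55.264 = 4.7864
  (68 − 51.736)²/51.736 = 5.1128
  (55 − 38.736)²/38.736 = 6.8287
  (20 − 36.264)²/36.264 = 7.2942
χ² = 4.7864 + 5.1128 + 6.8287 + 7.2942 = 24.02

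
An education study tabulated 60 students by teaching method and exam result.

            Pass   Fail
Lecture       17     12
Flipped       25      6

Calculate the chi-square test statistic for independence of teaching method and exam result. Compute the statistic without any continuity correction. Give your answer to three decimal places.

3.461

Row totals: 29, 31. Column totals: 42, 18. Grand total N = 60.
Expected counts (row total × column total / N):
  Lecture, Pass: 29×42/60 = 20.3000
  Lecture, Fail: 29×18/60 = 8.7000
  Flipped, Pass: 31×42/60 = 21.7000
  Flipped, Fail: 31×18/60 = 9.3000
Contributions (O − E)²/E:
  (17 − 20.3000)²/20.3000 = 0.5365
  (12 − 8.7000)²/8.7000 = 1.2517
  (25 − 21.7000)²/21.7000 = 0.5018
  (6 − 9.3000)²/9.3000 = 1.1710
χ² = 0.5365 + 1.2517 + 0.5018 + 1.1710 = 3.461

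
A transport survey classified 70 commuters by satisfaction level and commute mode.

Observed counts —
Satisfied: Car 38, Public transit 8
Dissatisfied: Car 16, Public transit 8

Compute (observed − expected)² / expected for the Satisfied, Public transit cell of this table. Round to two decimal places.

Row total (Satisfied) = 46; column total (Public transit) = 16; N = 70.
Expected count E = 46 × 16 / 70 = 10.514.
Contribution = (O − E)²/E = (8 − 10.514)² / 10.514 = 0.60.

0.60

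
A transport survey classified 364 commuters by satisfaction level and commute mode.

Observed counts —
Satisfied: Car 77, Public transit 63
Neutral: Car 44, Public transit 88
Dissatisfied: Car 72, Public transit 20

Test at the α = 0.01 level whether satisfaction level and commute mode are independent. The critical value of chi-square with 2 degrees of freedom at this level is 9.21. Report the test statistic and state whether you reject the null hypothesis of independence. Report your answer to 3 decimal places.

44.290; reject H₀

Row totals: 140, 132, 92. Column totals: 193, 171. Grand total N = 364.
Expected counts (row total × column total / N):
  Satisfied, Car: 140×193/364 = 74.2308
  Satisfied, Public transit: 140×171/364 = 65.7692
  Neutral, Car: 132×193/364 = 69.9890
  Neutral, Public transit: 132×171/364 = 62.0110
  Dissatisfied, Car: 92×193/364 = 48.7802
  Dissatisfied, Public transit: 92×171/364 = 43.2198
Contributions (O − E)²/E:
  (77 − 74.2308)²/74.2308 = 0.1033
  (63 − 65.7692)²/65.7692 = 0.1166
  (44 − 69.9890)²/69.9890 = 9.6505
  (88 − 62.0110)²/62.0110 = 10.8921
  (72 − 48.7802)²/48.7802 = 11.0528
  (20 − 43.2198)²/43.2198 = 12.4748
χ² = 0.1033 + 0.1166 + 9.6505 + 10.8921 + 11.0528 + 12.4748 = 44.290
df = (3−1)(2−1) = 2. Since 44.290 > 9.21, reject the null hypothesis of independence at α = 0.01.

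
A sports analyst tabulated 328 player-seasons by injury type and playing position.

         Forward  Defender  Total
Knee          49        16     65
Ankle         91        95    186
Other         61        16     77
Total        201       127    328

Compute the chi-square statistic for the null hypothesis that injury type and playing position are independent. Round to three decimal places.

Grand total N = 328.
Expected counts (row total × column total / N):
  Knee, Forward: 65×201/328 = 39.8323
  Knee, Defender: 65×127/328 = 25.1677
  Ankle, Forward: 186×201/328 = 113.9817
  Ankle, Defender: 186×127/328 = 72.0183
  Other, Forward: 77×201/328 = 47.1860
  Other, Defender: 77×127/328 = 29.8140
Contributions (O − E)²/E:
  (49 − 39.8323)²/39.8323 = 2.1100
  (16 − 25.1677)²/25.1677 = 3.3395
  (91 − 113.9817)²/113.9817 = 4.6337
  (95 − 72.0183)²/72.0183 = 7.3337
  (61 − 47.1860)²/47.1860 = 4.0441
  (16 − 29.8140)²/29.8140 = 6.4006
χ² = 2.1100 + 3.3395 + 4.6337 + 7.3337 + 4.0441 + 6.4006 = 27.862

27.862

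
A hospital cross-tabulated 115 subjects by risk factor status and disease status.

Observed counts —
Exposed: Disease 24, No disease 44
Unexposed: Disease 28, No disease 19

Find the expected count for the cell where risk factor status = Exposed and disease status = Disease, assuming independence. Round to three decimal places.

30.748

Row total (Exposed) = 68; column total (Disease) = 52; grand total N = 115.
Expected count = (row total × column total) / N = 68 × 52 / 115 = 30.748.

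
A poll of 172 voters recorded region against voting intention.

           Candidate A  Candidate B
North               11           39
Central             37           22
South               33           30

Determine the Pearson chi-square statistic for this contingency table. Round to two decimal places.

Row totals: 50, 59, 63. Column totals: 81, 91. Grand total N = 172.
Expected counts (row total × column total / N):
  North, Candidate A: 50×81/172 = 23.547
  North, Candidate B: 50×91/172 = 26.453
  Central, Candidate A: 59×81/172 = 27.785
  Central, Candidate B: 59×91/172 = 31.215
  South, Candidate A: 63×81/172 = 29.669
  South, Candidate B: 63×91/172 = 33.331
Contributions (O − E)²/E:
  (11 − 23.547)²/23.547 = 6.6857
  (39 − 26.453)²/26.453 = 5.9512
  (37 − 27.785)²/27.785 = 3.0562
  (22 − 31.215)²/31.215 = 2.7204
  (33 − 29.669)²/29.669 = 0.3740
  (30 − 33.331)²/33.331 = 0.3329
χ² = 6.6857 + 5.9512 + 3.0562 + 2.7204 + 0.3740 + 0.3329 = 19.12

19.12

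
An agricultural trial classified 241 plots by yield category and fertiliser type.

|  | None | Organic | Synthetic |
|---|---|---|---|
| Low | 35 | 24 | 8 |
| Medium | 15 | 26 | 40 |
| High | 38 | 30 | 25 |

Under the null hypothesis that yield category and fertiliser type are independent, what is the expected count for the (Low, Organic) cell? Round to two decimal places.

Row total (Low) = 67; column total (Organic) = 80; grand total N = 241.
Expected count = (row total × column total) / N = 67 × 80 / 241 = 22.24.

22.24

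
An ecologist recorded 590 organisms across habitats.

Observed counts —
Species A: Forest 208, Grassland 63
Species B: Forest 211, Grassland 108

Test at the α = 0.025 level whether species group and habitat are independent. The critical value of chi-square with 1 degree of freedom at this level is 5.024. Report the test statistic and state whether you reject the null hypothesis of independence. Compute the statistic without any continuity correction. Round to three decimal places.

Row totals: 271, 319. Column totals: 419, 171. Grand total N = 590.
Expected counts (row total × column total / N):
  Species A, Forest: 271×419/590 = 192.4559
  Species A, Grassland: 271×171/590 = 78.5441
  Species B, Forest: 319×419/590 = 226.5441
  Species B, Grassland: 319×171/590 = 92.4559
Contributions (O − E)²/E:
  (208 − 192.4559)²/192.4559 = 1.2555
  (63 − 78.5441)²/78.5441 = 3.0762
  (211 − 226.5441)²/226.5441 = 1.0665
  (108 − 92.4559)²/92.4559 = 2.6133
χ² = 1.2555 + 3.0762 + 1.0665 + 2.6133 = 8.012
df = (2−1)(2−1) = 1. Since 8.012 > 5.024, reject the null hypothesis of independence at α = 0.025.

8.012; reject H₀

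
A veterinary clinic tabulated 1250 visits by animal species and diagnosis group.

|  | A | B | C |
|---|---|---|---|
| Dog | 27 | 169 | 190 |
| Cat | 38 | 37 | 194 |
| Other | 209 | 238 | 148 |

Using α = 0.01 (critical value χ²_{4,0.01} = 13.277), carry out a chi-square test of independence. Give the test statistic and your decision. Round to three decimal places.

243.658; reject H₀

Row totals: 386, 269, 595. Column totals: 274, 444, 532. Grand total N = 1250.
Expected counts (row total × column total / N):
  Dog, A: 386×274/1250 = 84.6112
  Dog, B: 386×444/1250 = 137.1072
  Dog, C: 386×532/1250 = 164.2816
  Cat, A: 269×274/1250 = 58.9648
  Cat, B: 269×444/1250 = 95.5488
  Cat, C: 269×532/1250 = 114.4864
  Other, A: 595×274/1250 = 130.4240
  Other, B: 595×444/1250 = 211.3440
  Other, C: 595×532/1250 = 253.2320
Contributions (O − E)²/E:
  (27 − 84.6112)²/84.6112 = 39.2271
  (169 − 137.1072)²/137.1072 = 7.4187
  (190 − 164.2816)²/164.2816 = 4.0262
  (38 − 58.9648)²/58.9648 = 7.4540
  (37 − 95.5488)²/95.5488 = 35.8766
  (194 − 114.4864)²/114.4864 = 55.2241
  (209 − 130.4240)²/130.4240 = 47.3394
  (238 − 211.3440)²/211.3440 = 3.3620
  (148 − 253.2320)²/253.2320 = 43.7298
χ² = 39.2271 + 7.4187 + 4.0262 + 7.4540 + 35.8766 + 55.2241 + 47.3394 + 3.3620 + 43.7298 = 243.658
df = (3−1)(3−1) = 4. Since 243.658 > 13.277, reject the null hypothesis of independence at α = 0.01.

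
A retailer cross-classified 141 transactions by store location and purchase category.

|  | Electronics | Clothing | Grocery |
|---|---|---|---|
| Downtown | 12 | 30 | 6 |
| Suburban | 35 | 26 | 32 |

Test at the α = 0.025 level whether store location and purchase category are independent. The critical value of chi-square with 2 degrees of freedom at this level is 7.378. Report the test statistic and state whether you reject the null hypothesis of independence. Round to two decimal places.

Row totals: 48, 93. Column totals: 47, 56, 38. Grand total N = 141.
Expected counts (row total × column total / N):
  Downtown, Electronics: 48×47/141 = 16.000
  Downtown, Clothing: 48×56/141 = 19.064
  Downtown, Grocery: 48×38/141 = 12.936
  Suburban, Electronics: 93×47/141 = 31.000
  Suburban, Clothing: 93×56/141 = 36.936
  Suburban, Grocery: 93×38/141 = 25.064
Contributions (O − E)²/E:
  (12 − 16.000)²/16.000 = 1.0000
  (30 − 19.064)²/19.064 = 6.2734
  (6 − 12.936)²/12.936 = 3.7189
  (35 − 31.000)²/31.000 = 0.5161
  (26 − 36.936)²/36.936 = 3.2379
  (32 − 25.064)²/25.064 = 1.9194
χ² = 1.0000 + 6.2734 + 3.7189 + 0.5161 + 3.2379 + 1.9194 = 16.67
df = (2−1)(3−1) = 2. Since 16.67 > 7.378, reject the null hypothesis of independence at α = 0.025.

16.67; reject H₀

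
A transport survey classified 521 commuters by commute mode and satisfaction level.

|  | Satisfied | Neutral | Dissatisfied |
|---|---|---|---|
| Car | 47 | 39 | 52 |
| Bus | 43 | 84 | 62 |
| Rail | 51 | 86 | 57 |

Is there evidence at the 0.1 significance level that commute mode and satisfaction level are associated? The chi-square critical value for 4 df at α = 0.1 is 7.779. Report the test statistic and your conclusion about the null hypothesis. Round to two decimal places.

Row totals: 138, 189, 194. Column totals: 141, 209, 171. Grand total N = 521.
Expected counts (row total × column total / N):
  Car, Satisfied: 138×141/521 = 37.347
  Car, Neutral: 138×209/521 = 55.359
  Car, Dissatisfied: 138×171/521 = 45.294
  Bus, Satisfied: 189×141/521 = 51.150
  Bus, Neutral: 189×209/521 = 75.818
  Bus, Dissatisfied: 189×171/521 = 62.033
  Rail, Satisfied: 194×141/521 = 52.503
  Rail, Neutral: 194×209/521 = 77.823
  Rail, Dissatisfied: 194×171/521 = 63.674
Contributions (O − E)²/E:
  (47 − 37.347)²/37.347 = 2.4950
  (39 − 55.359)²/55.359 = 4.8342
  (52 − 45.294)²/45.294 = 0.9929
  (43 − 51.150)²/51.150 = 1.2986
  (84 − 75.818)²/75.818 = 0.8830
  (62 − 62.033)²/62.033 = 0.0000
  (51 − 52.503)²/52.503 = 0.0430
  (86 − 77.823)²/77.823 = 0.8592
  (57 − 63.674)²/63.674 = 0.6995
χ² = 2.4950 + 4.8342 + 0.9929 + 1.2986 + 0.8830 + 0.0000 + 0.0430 + 0.8592 + 0.6995 = 12.11
df = (3−1)(3−1) = 4. Since 12.11 > 7.779, reject the null hypothesis of independence at α = 0.1.

12.11; reject H₀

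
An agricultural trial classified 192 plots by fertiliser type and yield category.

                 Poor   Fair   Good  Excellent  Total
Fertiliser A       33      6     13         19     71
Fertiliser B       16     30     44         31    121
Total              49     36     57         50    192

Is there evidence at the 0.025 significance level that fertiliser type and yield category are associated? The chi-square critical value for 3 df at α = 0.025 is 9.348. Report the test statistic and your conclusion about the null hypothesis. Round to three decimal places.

Grand total N = 192.
Expected counts (row total × column total / N):
  Fertiliser A, Poor: 71×49/192 = 18.1198
  Fertiliser A, Fair: 71×36/192 = 13.3125
  Fertiliser A, Good: 71×57/192 = 21.0781
  Fertiliser A, Excellent: 71×50/192 = 18.4896
  Fertiliser B, Poor: 121×49/192 = 30.8802
  Fertiliser B, Fair: 121×36/192 = 22.6875
  Fertiliser B, Good: 121×57/192 = 35.9219
  Fertiliser B, Excellent: 121×50/192 = 31.5104
Contributions (O − E)²/E:
  (33 − 18.1198)²/18.1198 = 12.2198
  (6 − 13.3125)²/13.3125 = 4.0167
  (13 − 21.0781)²/21.0781 = 3.0959
  (19 − 18.4896)²/18.4896 = 0.0141
  (16 − 30.8802)²/30.8802 = 7.1703
  (30 − 22.6875)²/22.6875 = 2.3569
  (44 − 35.9219)²/35.9219 = 1.8166
  (31 − 31.5104)²/31.5104 = 0.0083
χ² = 12.2198 + 4.0167 + 3.0959 + 0.0141 + 7.1703 + 2.3569 + 1.8166 + 0.0083 = 30.699
df = (2−1)(4−1) = 3. Since 30.699 > 9.348, reject the null hypothesis of independence at α = 0.025.

30.699; reject H₀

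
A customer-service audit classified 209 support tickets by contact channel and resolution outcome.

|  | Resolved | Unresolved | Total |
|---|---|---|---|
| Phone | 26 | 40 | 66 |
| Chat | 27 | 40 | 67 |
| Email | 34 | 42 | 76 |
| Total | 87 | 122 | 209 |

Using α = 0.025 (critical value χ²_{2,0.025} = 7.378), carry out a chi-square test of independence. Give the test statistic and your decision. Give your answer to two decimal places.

0.49; fail to reject H₀

Grand total N = 209.
Expected counts (row total × column total / N):
  Phone, Resolved: 66×87/209 = 27.474
  Phone, Unresolved: 66×122/209 = 38.526
  Chat, Resolved: 67×87/209 = 27.890
  Chat, Unresolved: 67×122/209 = 39.110
  Email, Resolved: 76×87/209 = 31.636
  Email, Unresolved: 76×122/209 = 44.364
Contributions (O − E)²/E:
  (26 − 27.474)²/27.474 = 0.0791
  (40 − 38.526)²/38.526 = 0.0564
  (27 − 27.890)²/27.890 = 0.0284
  (40 − 39.110)²/39.110 = 0.0203
  (34 − 31.636)²/31.636 = 0.1766
  (42 − 44.364)²/44.364 = 0.1260
χ² = 0.0791 + 0.0564 + 0.0284 + 0.0203 + 0.1766 + 0.1260 = 0.49
df = (3−1)(2−1) = 2. Since 0.49 < 7.378, fail to reject the null hypothesis of independence at α = 0.025.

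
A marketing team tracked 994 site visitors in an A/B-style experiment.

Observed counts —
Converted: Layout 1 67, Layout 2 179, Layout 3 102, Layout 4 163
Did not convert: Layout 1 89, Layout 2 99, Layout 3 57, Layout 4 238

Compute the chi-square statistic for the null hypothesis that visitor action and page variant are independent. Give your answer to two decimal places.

52.14

Row totals: 511, 483. Column totals: 156, 278, 159, 401. Grand total N = 994.
Expected counts (row total × column total / N):
  Converted, Layout 1: 511×156/994 = 80.197
  Converted, Layout 2: 511×278/994 = 142.915
  Converted, Layout 3: 511×159/994 = 81.739
  Converted, Layout 4: 511×401/994 = 206.148
  Did not convert, Layout 1: 483×156/994 = 75.803
  Did not convert, Layout 2: 483×278/994 = 135.085
  Did not convert, Layout 3: 483×159/994 = 77.261
  Did not convert, Layout 4: 483×401/994 = 194.852
Contributions (O − E)²/E:
  (67 − 80.197)²/80.197 = 2.1717
  (179 − 142.915)²/142.915 = 9.1112
  (102 − 81.739)²/81.739 = 5.0222
  (163 − 206.148)²/206.148 = 9.0311
  (89 − 75.803)²/75.803 = 2.2975
  (99 − 135.085)²/135.085 = 9.6393
  (57 − 77.261)²/77.261 = 5.3133
  (238 − 194.852)²/194.852 = 9.5547
χ² = 2.1717 + 9.1112 + 5.0222 + 9.0311 + 2.2975 + 9.6393 + 5.3133 + 9.5547 = 52.14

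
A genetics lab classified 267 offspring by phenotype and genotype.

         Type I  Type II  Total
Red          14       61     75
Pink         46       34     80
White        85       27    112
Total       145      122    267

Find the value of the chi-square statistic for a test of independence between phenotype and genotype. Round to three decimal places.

59.751

Grand total N = 267.
Expected counts (row total × column total / N):
  Red, Type I: 75×145/267 = 40.7303
  Red, Type II: 75×122/267 = 34.2697
  Pink, Type I: 80×145/267 = 43.4457
  Pink, Type II: 80×122/267 = 36.5543
  White, Type I: 112×145/267 = 60.8240
  White, Type II: 112×122/267 = 51.1760
Contributions (O − E)²/E:
  (14 − 40.7303)²/40.7303 = 17.5424
  (61 − 34.2697)²/34.2697 = 20.8496
  (46 − 43.4457)²/43.4457 = 0.1502
  (34 − 36.5543)²/36.5543 = 0.1785
  (85 − 60.8240)²/60.8240 = 9.6093
  (27 − 51.1760)²/51.1760 = 11.4210
χ² = 17.5424 + 20.8496 + 0.1502 + 0.1785 + 9.6093 + 11.4210 = 59.751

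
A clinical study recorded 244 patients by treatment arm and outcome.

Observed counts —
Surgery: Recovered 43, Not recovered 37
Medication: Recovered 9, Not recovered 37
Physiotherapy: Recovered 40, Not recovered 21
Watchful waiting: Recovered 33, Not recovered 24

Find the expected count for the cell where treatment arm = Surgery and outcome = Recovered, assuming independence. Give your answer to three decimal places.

40.984

Row total (Surgery) = 80; column total (Recovered) = 125; grand total N = 244.
Expected count = (row total × column total) / N = 80 × 125 / 244 = 40.984.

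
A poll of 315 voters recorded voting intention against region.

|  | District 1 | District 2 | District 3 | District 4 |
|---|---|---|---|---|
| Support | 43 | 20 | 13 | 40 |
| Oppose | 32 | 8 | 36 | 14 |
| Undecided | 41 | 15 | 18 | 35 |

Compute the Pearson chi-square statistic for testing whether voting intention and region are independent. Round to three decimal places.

31.480

Row totals: 116, 90, 109. Column totals: 116, 43, 67, 89. Grand total N = 315.
Expected counts (row total × column total / N):
  Support, District 1: 116×116/315 = 42.7175
  Support, District 2: 116×43/315 = 15.8349
  Support, District 3: 116×67/315 = 24.6730
  Support, District 4: 116×89/315 = 32.7746
  Oppose, District 1: 90×116/315 = 33.1429
  Oppose, District 2: 90×43/315 = 12.2857
  Oppose, District 3: 90×67/315 = 19.1429
  Oppose, District 4: 90×89/315 = 25.4286
  Undecided, District 1: 109×116/315 = 40.1397
  Undecided, District 2: 109×43/315 = 14.8794
  Undecided, District 3: 109×67/315 = 23.1841
  Undecided, District 4: 109×89/315 = 30.7968
Contributions (O − E)²/E:
  (43 − 42.7175)²/42.7175 = 0.0019
  (20 − 15.8349)²/15.8349 = 1.0956
  (13 − 24.6730)²/24.6730 = 5.5226
  (40 − 32.7746)²/32.7746 = 1.5929
  (32 − 33.1429)²/33.1429 = 0.0394
  (8 − 12.2857)²/12.2857 = 1.4950
  (36 − 19.1429)²/19.1429 = 14.8442
  (14 − 25.4286)²/25.4286 = 5.1365
  (41 − 40.1397)²/40.1397 = 0.0184
  (15 − 14.8794)²/14.8794 = 0.0010
  (18 − 23.1841)²/23.1841 = 1.1592
  (35 − 30.7968)²/30.7968 = 0.5737
χ² = 0.0019 + 1.0956 + 5.5226 + 1.5929 + 0.0394 + 1.4950 + 14.8442 + 5.1365 + 0.0184 + 0.0010 + 1.1592 + 0.5737 = 31.480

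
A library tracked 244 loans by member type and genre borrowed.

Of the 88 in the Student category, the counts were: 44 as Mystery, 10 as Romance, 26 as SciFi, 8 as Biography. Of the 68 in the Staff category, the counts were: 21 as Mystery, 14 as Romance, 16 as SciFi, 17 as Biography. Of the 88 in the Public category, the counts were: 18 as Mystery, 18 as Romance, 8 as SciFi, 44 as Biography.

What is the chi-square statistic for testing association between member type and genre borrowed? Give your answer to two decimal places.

50.11

Row totals: 88, 68, 88. Column totals: 83, 42, 50, 69. Grand total N = 244.
Expected counts (row total × column total / N):
  Student, Mystery: 88×83/244 = 29.934
  Student, Romance: 88×42/244 = 15.148
  Student, SciFi: 88×50/244 = 18.033
  Student, Biography: 88×69/244 = 24.885
  Staff, Mystery: 68×83/244 = 23.131
  Staff, Romance: 68×42/244 = 11.705
  Staff, SciFi: 68×50/244 = 13.934
  Staff, Biography: 68×69/244 = 19.230
  Public, Mystery: 88×83/244 = 29.934
  Public, Romance: 88×42/244 = 15.148
  Public, SciFi: 88×50/244 = 18.033
  Public, Biography: 88×69/244 = 24.885
Contributions (O − E)²/E:
  (44 − 29.934)²/29.934 = 6.6096
  (10 − 15.148)²/15.148 = 1.7495
  (26 − 18.033)²/18.033 = 3.5198
  (8 − 24.885)²/24.885 = 11.4568
  (21 − 23.131)²/23.131 = 0.1963
  (14 − 11.705)²/11.705 = 0.4500
  (16 − 13.934)²/13.934 = 0.3063
  (17 − 19.230)²/19.230 = 0.2586
  (18 − 29.934)²/29.934 = 4.7578
  (18 − 15.148)²/15.148 = 0.5370
  (8 − 18.033)²/18.033 = 5.5820
  (44 − 24.885)²/24.885 = 14.6829
χ² = 6.6096 + 1.7495 + 3.5198 + 11.4568 + 0.1963 + 0.4500 + 0.3063 + 0.2586 + 4.7578 + 0.5370 + 5.5820 + 14.6829 = 50.11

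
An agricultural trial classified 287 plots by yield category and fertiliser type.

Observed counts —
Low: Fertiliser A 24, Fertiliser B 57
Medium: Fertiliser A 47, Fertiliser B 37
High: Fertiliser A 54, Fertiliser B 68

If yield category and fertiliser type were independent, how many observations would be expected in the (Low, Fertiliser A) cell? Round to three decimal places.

Row total (Low) = 81; column total (Fertiliser A) = 125; grand total N = 287.
Expected count = (row total × column total) / N = 81 × 125 / 287 = 35.279.

35.279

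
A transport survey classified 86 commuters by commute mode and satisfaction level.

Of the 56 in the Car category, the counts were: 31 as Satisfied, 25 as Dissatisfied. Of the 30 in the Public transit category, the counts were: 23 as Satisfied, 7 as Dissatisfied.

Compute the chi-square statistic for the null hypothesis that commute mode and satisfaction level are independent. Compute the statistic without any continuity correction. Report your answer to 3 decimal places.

3.797

Row totals: 56, 30. Column totals: 54, 32. Grand total N = 86.
Expected counts (row total × column total / N):
  Car, Satisfied: 56×54/86 = 35.1628
  Car, Dissatisfied: 56×32/86 = 20.8372
  Public transit, Satisfied: 30×54/86 = 18.8372
  Public transit, Dissatisfied: 30×32/86 = 11.1628
Contributions (O − E)²/E:
  (31 − 35.1628)²/35.1628 = 0.4928
  (25 − 20.8372)²/20.8372 = 0.8316
  (23 − 18.8372)²/18.8372 = 0.9199
  (7 − 11.1628)²/11.1628 = 1.5524
χ² = 0.4928 + 0.8316 + 0.9199 + 1.5524 = 3.797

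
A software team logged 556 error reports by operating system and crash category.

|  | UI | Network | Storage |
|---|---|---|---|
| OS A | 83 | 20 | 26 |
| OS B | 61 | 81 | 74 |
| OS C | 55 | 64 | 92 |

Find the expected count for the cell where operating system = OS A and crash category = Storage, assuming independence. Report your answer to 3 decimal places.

Row total (OS A) = 129; column total (Storage) = 192; grand total N = 556.
Expected count = (row total × column total) / N = 129 × 192 / 556 = 44.547.

44.547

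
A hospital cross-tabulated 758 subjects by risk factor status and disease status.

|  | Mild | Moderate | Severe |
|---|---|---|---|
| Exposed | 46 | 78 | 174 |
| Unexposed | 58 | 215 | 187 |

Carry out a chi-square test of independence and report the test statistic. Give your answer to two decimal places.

32.79

Row totals: 298, 460. Column totals: 104, 293, 361. Grand total N = 758.
Expected counts (row total × column total / N):
  Exposed, Mild: 298×104/758 = 40.887
  Exposed, Moderate: 298×293/758 = 115.190
  Exposed, Severe: 298×361/758 = 141.923
  Unexposed, Mild: 460×104/758 = 63.113
  Unexposed, Moderate: 460×293/758 = 177.810
  Unexposed, Severe: 460×361/758 = 219.077
Contributions (O − E)²/E:
  (46 − 40.887)²/40.887 = 0.6394
  (78 − 115.190)²/115.190 = 12.0071
  (174 − 141.923)²/141.923 = 7.2499
  (58 − 63.113)²/63.113 = 0.4142
  (215 − 177.810)²/177.810 = 7.7785
  (187 − 219.077)²/219.077 = 4.6967
χ² = 0.6394 + 12.0071 + 7.2499 + 0.4142 + 7.7785 + 4.6967 = 32.79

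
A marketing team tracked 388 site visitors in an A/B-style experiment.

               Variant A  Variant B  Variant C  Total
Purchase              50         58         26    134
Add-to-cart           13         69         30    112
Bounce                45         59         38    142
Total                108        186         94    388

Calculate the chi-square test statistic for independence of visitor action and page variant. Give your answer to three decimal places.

Grand total N = 388.
Expected counts (row total × column total / N):
  Purchase, Variant A: 134×108/388 = 37.2990
  Purchase, Variant B: 134×186/388 = 64.2371
  Purchase, Variant C: 134×94/388 = 32.4639
  Add-to-cart, Variant A: 112×108/388 = 31.1753
  Add-to-cart, Variant B: 112×186/388 = 53.6907
  Add-to-cart, Variant C: 112×94/388 = 27.1340
  Bounce, Variant A: 142×108/388 = 39.5258
  Bounce, Variant B: 142×186/388 = 68.0722
  Bounce, Variant C: 142×94/388 = 34.4021
Contributions (O − E)²/E:
  (50 − 37.2990)²/37.2990 = 4.3249
  (58 − 64.2371)²/64.2371 = 0.6056
  (26 − 32.4639)²/32.4639 = 1.2870
  (13 − 31.1753)²/31.1753 = 10.5963
  (69 − 53.6907)²/53.6907 = 4.3653
  (30 − 27.1340)²/27.1340 = 0.3027
  (45 − 39.5258)²/39.5258 = 0.7582
  (59 − 68.0722)²/68.0722 = 1.2091
  (38 − 34.4021)²/34.4021 = 0.3763
χ² = 4.3249 + 0.6056 + 1.2870 + 10.5963 + 4.3653 + 0.3027 + 0.7582 + 1.2091 + 0.3763 = 23.825

23.825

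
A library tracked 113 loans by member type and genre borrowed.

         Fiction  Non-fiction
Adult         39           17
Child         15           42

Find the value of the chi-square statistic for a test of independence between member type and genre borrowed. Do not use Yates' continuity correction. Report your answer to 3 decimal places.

Row totals: 56, 57. Column totals: 54, 59. Grand total N = 113.
Expected counts (row total × column total / N):
  Adult, Fiction: 56×54/113 = 26.7611
  Adult, Non-fiction: 56×59/113 = 29.2389
  Child, Fiction: 57×54/113 = 27.2389
  Child, Non-fiction: 57×59/113 = 29.7611
Contributions (O − E)²/E:
  (39 − 26.7611)²/26.7611 = 5.5973
  (17 − 29.2389)²/29.2389 = 5.1230
  (15 − 27.2389)²/27.2389 = 5.4991
  (42 − 29.7611)²/29.7611 = 5.0331
χ² = 5.5973 + 5.1230 + 5.4991 + 5.0331 = 21.253

21.253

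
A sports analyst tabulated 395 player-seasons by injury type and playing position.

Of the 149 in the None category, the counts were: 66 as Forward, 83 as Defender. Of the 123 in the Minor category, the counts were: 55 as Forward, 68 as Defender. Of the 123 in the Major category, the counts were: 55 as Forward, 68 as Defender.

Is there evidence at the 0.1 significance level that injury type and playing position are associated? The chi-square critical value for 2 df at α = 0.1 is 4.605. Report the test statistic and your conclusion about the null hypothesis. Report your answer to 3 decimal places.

0.007; fail to reject H₀

Row totals: 149, 123, 123. Column totals: 176, 219. Grand total N = 395.
Expected counts (row total × column total / N):
  None, Forward: 149×176/395 = 66.3899
  None, Defender: 149×219/395 = 82.6101
  Minor, Forward: 123×176/395 = 54.8051
  Minor, Defender: 123×219/395 = 68.1949
  Major, Forward: 123×176/395 = 54.8051
  Major, Defender: 123×219/395 = 68.1949
Contributions (O − E)²/E:
  (66 − 66.3899)²/66.3899 = 0.0023
  (83 − 82.6101)²/82.6101 = 0.0018
  (55 − 54.8051)²/54.8051 = 0.0007
  (68 − 68.1949)²/68.1949 = 0.0006
  (55 − 54.8051)²/54.8051 = 0.0007
  (68 − 68.1949)²/68.1949 = 0.0006
χ² = 0.0023 + 0.0018 + 0.0007 + 0.0006 + 0.0007 + 0.0006 = 0.007
df = (3−1)(2−1) = 2. Since 0.007 < 4.605, fail to reject the null hypothesis of independence at α = 0.1.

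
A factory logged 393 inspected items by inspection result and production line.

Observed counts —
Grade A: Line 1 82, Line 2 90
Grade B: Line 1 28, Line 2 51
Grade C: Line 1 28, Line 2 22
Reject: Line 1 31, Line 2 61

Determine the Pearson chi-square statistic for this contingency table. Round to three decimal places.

10.071

Row totals: 172, 79, 50, 92. Column totals: 169, 224. Grand total N = 393.
Expected counts (row total × column total / N):
  Grade A, Line 1: 172×169/393 = 73.9644
  Grade A, Line 2: 172×224/393 = 98.0356
  Grade B, Line 1: 79×169/393 = 33.9720
  Grade B, Line 2: 79×224/393 = 45.0280
  Grade C, Line 1: 50×169/393 = 21.5013
  Grade C, Line 2: 50×224/393 = 28.4987
  Reject, Line 1: 92×169/393 = 39.5623
  Reject, Line 2: 92×224/393 = 52.4377
Contributions (O − E)²/E:
  (82 − 73.9644)²/73.9644 = 0.8730
  (90 − 98.0356)²/98.0356 = 0.6586
  (28 − 33.9720)²/33.9720 = 1.0498
  (51 − 45.0280)²/45.0280 = 0.7921
  (28 − 21.5013)²/21.5013 = 1.9642
  (22 − 28.4987)²/28.4987 = 1.4819
  (31 − 39.5623)²/39.5623 = 1.8531
  (61 − 52.4377)²/52.4377 = 1.3981
χ² = 0.8730 + 0.6586 + 1.0498 + 0.7921 + 1.9642 + 1.4819 + 1.8531 + 1.3981 = 10.071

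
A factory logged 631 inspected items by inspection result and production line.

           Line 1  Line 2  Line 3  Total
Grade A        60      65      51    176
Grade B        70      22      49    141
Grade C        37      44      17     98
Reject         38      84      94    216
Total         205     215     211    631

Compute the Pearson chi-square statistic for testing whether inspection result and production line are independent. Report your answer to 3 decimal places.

Grand total N = 631.
Expected counts (row total × column total / N):
  Grade A, Line 1: 176×205/631 = 57.1791
  Grade A, Line 2: 176×215/631 = 59.9683
  Grade A, Line 3: 176×211/631 = 58.8526
  Grade B, Line 1: 141×205/631 = 45.8082
  Grade B, Line 2: 141×215/631 = 48.0428
  Grade B, Line 3: 141×211/631 = 47.1490
  Grade C, Line 1: 98×205/631 = 31.8384
  Grade C, Line 2: 98×215/631 = 33.3914
  Grade C, Line 3: 98×211/631 = 32.7702
  Reject, Line 1: 216×205/631 = 70.1743
  Reject, Line 2: 216×215/631 = 73.5975
  Reject, Line 3: 216×211/631 = 72.2282
Contributions (O − E)²/E:
  (60 − 57.1791)²/57.1791 = 0.1392
  (65 − 59.9683)²/59.9683 = 0.4222
  (51 − 58.8526)²/58.8526 = 1.0478
  (70 − 45.8082)²/45.8082 = 12.7759
  (22 − 48.0428)²/48.0428 = 14.1172
  (49 − 47.1490)²/47.1490 = 0.0727
  (37 − 31.8384)²/31.8384 = 0.8368
  (44 − 33.3914)²/33.3914 = 3.3704
  (17 − 32.7702)²/32.7702 = 7.5892
  (38 − 70.1743)²/70.1743 = 14.7516
  (84 − 73.5975)²/73.5975 = 1.4703
  (94 − 72.2282)²/72.2282 = 6.5627
χ² = 0.1392 + 0.4222 + 1.0478 + 12.7759 + 14.1172 + 0.0727 + 0.8368 + 3.3704 + 7.5892 + 14.7516 + 1.4703 + 6.5627 = 63.156

63.156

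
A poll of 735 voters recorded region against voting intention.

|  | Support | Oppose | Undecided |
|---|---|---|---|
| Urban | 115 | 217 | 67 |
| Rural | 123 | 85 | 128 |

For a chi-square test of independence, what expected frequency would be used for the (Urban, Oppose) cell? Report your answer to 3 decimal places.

163.943

Row total (Urban) = 399; column total (Oppose) = 302; grand total N = 735.
Expected count = (row total × column total) / N = 399 × 302 / 735 = 163.943.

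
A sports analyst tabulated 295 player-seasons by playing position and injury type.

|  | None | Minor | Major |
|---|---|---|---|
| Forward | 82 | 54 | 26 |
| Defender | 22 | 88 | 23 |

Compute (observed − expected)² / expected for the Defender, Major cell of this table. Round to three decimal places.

0.037

Row total (Defender) = 133; column total (Major) = 49; N = 295.
Expected count E = 133 × 49 / 295 = 22.0915.
Contribution = (O − E)²/E = (23 − 22.0915)² / 22.0915 = 0.037.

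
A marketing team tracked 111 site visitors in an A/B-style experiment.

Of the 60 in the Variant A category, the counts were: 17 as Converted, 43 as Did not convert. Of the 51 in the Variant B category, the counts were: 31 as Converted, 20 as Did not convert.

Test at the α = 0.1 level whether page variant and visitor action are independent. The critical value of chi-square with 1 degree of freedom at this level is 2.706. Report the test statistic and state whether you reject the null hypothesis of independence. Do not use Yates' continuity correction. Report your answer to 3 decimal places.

Row totals: 60, 51. Column totals: 48, 63. Grand total N = 111.
Expected counts (row total × column total / N):
  Variant A, Converted: 60×48/111 = 25.9459
  Variant A, Did not convert: 60×63/111 = 34.0541
  Variant B, Converted: 51×48/111 = 22.0541
  Variant B, Did not convert: 51×63/111 = 28.9459
Contributions (O − E)²/E:
  (17 − 25.9459)²/25.9459 = 3.0845
  (43 − 34.0541)²/34.0541 = 2.3501
  (31 − 22.0541)²/22.0541 = 3.6288
  (20 − 28.9459)²/28.9459 = 2.7648
χ² = 3.0845 + 2.3501 + 3.6288 + 2.7648 = 11.828
df = (2−1)(2−1) = 1. Since 11.828 > 2.706, reject the null hypothesis of independence at α = 0.1.

11.828; reject H₀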